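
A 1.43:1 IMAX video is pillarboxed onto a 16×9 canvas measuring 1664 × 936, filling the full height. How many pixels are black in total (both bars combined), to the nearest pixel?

304687 pixels

The video is 936 × 1.430 ≈ 1338.4800 px wide.
1664 − 1338.4800 = 325.5200 px of bars.
Bar area = 325.5200 × 936 ≈ 304687 px.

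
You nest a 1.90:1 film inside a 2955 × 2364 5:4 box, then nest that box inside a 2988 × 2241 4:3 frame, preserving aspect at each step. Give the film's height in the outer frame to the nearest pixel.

1.90:1 in 2955×2364: fills the width, so the film is 2955.00 × 1555.26.
Second fit — the 5:4 canvas into 2988×2241 spans the height: 2801.25 × 2241.00 (×0.9480 from 2955×2364).
The film scales with it: height 1555.26 × 0.9480 ≈ 1474.34.

1474 px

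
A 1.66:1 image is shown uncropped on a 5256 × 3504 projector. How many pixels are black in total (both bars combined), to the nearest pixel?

1.66:1 is wider than 3×2, so it spans the full width.
Content height = 5256 / 1.660 ≈ 3166.2651 px.
Leftover height: 3504 − 3166.2651 = 337.7349 px.
Across the 5256-px span: 337.7349 × 5256 ≈ 1775135 px.

1775135 pixels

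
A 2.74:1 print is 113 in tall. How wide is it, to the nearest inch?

113 × 2.740 = 309.62.

310 in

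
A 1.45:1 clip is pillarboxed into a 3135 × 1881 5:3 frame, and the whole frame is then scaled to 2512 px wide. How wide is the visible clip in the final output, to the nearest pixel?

At 3135×1881 the clip is height-limited, so width = 1881 × 1.450 ≈ 2727.45 px.
Scaling 3135 → 2512 is ×0.8013, so the width becomes 2727.45 × 0.8013 ≈ 2185.44 px.

2185 px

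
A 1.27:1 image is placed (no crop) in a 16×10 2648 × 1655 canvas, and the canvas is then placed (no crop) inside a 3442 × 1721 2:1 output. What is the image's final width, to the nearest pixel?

2186 px

1.27:1 in 2648×1655: fills the height, so the image is 2101.85 × 1655.00.
The 16×10 canvas is height-limited in 3442×1721, giving 2753.60 × 1721.00; scale factor 1.0399.
So the image's width is 2101.85 × 1.0399 ≈ 2185.67.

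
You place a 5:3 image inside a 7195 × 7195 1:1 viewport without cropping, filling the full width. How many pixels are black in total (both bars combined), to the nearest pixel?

20707210 pixels

Content height = 7195 × 3/5 ≈ 4317.0000 px.
Black = 7195 − 4317.0000 = 2878.0000 px.
That's 2878.0000 × 7195 ≈ 20707210 black pixels.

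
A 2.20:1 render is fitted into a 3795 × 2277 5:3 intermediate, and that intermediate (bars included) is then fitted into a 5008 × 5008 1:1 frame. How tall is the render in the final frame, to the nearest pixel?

Inside the 3795×2277 canvas the render is width-limited at 3795.00 × 1725.00.
The 5:3 canvas is width-limited in 5008×5008, giving 5008.00 × 3004.80; scale factor 1.3196.
The render scales with it: height 1725.00 × 1.3196 ≈ 2276.36.

2276 px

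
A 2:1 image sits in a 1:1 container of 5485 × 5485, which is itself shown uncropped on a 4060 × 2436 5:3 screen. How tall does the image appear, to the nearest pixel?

Inside the 5485×5485 canvas the image is width-limited at 5485.00 × 2742.50.
1:1 in 4060×2436: fills the height, so the intermediate becomes 2436.00 × 2436.00 — a scale of ×0.4441.
So the image's height is 2742.50 × 0.4441 ≈ 1218.00.

1218 px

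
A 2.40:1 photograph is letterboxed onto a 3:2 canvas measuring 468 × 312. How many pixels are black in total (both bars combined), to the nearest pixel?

54756 pixels

2.40:1 is wider than 3:2, so it spans the full width.
That makes the image 195.0000 px tall (468 / 2.400).
Black = 312 − 195.0000 = 117.0000 px.
Across the 468-px span: 117.0000 × 468 ≈ 54756 px.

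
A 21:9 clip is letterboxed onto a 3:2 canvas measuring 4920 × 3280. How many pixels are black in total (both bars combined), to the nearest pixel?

5763429 pixels

21:9 (2.333) > 3:2 (1.500), so the clip fills the width.
Content height = 4920 × 9/21 ≈ 2108.5714 px.
Leftover height: 3280 − 2108.5714 = 1171.4286 px.
Bar area = 1171.4286 × 4920 ≈ 5763429 px.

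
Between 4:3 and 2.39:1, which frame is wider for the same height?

4:3 = 1.333 and 2.39; 2.39 > 1.333.

2.39:1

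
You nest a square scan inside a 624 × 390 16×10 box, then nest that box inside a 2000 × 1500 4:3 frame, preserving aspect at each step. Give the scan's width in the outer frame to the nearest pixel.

1250 px

Inside the 624×390 canvas the scan is height-limited at 390.00 × 390.00.
Second fit — the 16×10 canvas into 2000×1500 spans the width: 2000.00 × 1250.00 (×3.2051 from 624×390).
So the scan's width is 390.00 × 3.2051 ≈ 1250.00.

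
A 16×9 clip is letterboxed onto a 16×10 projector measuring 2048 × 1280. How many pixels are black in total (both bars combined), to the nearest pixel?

16×9 is wider than 16×10, so it spans the full width.
The clip is 2048 × 9/16 ≈ 1152.0000 px tall.
Leftover height: 1280 − 1152.0000 = 128.0000 px.
That's 128.0000 × 2048 ≈ 262144 black pixels.

262144 pixels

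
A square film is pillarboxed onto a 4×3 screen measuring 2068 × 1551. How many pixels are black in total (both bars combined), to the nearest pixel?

Since 1.000 < 1.333, the film is height-limited.
That makes the image 1551.0000 px wide (1551 × 1/1).
2068 − 1551.0000 = 517.0000 px of bars.
Across the 1551-px span: 517.0000 × 1551 ≈ 801867 px.

801867 pixels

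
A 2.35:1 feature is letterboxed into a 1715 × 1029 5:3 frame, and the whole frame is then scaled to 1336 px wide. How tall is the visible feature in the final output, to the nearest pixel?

569 px

In the 1715×1029 frame the feature fills the width: height = 1715 / 2.350 ≈ 729.79 px.
Scaling 1715 → 1336 is ×0.7790, so the height becomes 729.79 × 0.7790 ≈ 568.51 px.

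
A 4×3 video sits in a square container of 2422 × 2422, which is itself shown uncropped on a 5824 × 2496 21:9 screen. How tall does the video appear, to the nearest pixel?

Inside the 2422×2422 canvas the video is width-limited at 2422.00 × 1816.50.
Second fit — the square canvas into 5824×2496 spans the height: 2496.00 × 2496.00 (×1.0306 from 2422×2422).
So the video's height is 1816.50 × 1.0306 ≈ 1872.00.

1872 px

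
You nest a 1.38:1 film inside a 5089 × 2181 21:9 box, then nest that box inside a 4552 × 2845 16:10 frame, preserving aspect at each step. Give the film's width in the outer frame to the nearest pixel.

1.38:1 in 5089×2181: fills the height, so the film is 3009.78 × 2181.00.
The 21:9 canvas is width-limited in 4552×2845, giving 4552.00 × 1950.86; scale factor 0.8945.
The film scales with it: width 3009.78 × 0.8945 ≈ 2692.18.

2692 px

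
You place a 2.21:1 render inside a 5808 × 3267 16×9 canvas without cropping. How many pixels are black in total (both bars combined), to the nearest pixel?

2.21:1 (2.210) > 16×9 (1.778), so the render fills the width.
That makes the image 2628.0543 px tall (5808 / 2.210).
Leftover height: 3267 − 2628.0543 = 638.9457 px.
Across the 5808-px span: 638.9457 × 5808 ≈ 3710997 px.

3710997 pixels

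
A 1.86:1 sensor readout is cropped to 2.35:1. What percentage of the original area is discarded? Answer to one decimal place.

2.35:1 is wider than 1.86:1, so the crop keeps the full width and trims the height.
Fraction kept = (1.860)/(2.350) ≈ 79.15%, so 20.85% is lost.

20.9%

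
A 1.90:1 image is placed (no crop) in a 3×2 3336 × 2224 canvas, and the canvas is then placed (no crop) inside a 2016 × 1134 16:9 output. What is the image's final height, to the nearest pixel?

1.90:1 in 3336×2224: fills the width, so the image is 3336.00 × 1755.79.
Second fit — the 3×2 canvas into 2016×1134 spans the height: 1701.00 × 1134.00 (×0.5099 from 3336×2224).
The image scales with it: height 1755.79 × 0.5099 ≈ 895.26.

895 px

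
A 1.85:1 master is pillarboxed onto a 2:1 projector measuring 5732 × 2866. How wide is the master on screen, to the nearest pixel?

5302 px

1.85:1 (1.850) < 2:1 (2.000), so the master fills the height.
Content width = 2866 × 1.850 ≈ 5302.10 px.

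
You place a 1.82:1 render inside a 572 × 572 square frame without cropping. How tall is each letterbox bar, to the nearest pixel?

129 px

1.82:1 is wider than square, so it spans the full width.
That makes the image 314.29 px tall (572 / 1.820).
572 − 314.29 = 257.71 px of bars (128.86 each).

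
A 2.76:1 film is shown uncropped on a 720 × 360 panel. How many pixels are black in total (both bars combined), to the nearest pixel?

71374 pixels

2.76:1 (2.760) > Univisium 2:1 (2.000), so the film fills the width.
That makes the image 260.8696 px tall (720 / 2.760).
Leftover height: 360 − 260.8696 = 99.1304 px.
Across the 720-px span: 99.1304 × 720 ≈ 71374 px.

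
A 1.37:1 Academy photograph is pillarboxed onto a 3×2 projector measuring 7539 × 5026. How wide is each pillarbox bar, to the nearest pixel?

Since 1.370 < 1.500, the photograph is height-limited.
That makes the image 6885.62 px wide (5026 × 1.370).
Black = 7539 − 6885.62 = 653.38 px, or 326.69 per bar.

327 px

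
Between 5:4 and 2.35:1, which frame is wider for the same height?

5:4 = 1.25 and 2.35; 2.35 > 1.25.

2.35:1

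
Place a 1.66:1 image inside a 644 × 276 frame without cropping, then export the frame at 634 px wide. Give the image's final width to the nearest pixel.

451 px

At 644×276 the image is height-limited, so width = 276 × 1.660 ≈ 458.16 px.
The frame scales by 634/644 = 0.9845; 458.16 × 0.9845 ≈ 451.05 px.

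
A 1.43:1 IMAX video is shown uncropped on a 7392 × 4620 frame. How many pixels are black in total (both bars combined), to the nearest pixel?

1.43:1 IMAX is narrower than 16×10, so it spans the full height.
That makes the image 6606.6000 px wide (4620 × 1.430).
7392 − 6606.6000 = 785.4000 px of bars.
That's 785.4000 × 4620 ≈ 3628548 black pixels.

3628548 pixels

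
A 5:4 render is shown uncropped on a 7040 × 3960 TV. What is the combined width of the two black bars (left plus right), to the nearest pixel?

Since 1.250 < 1.778, the render is height-limited.
The render is 3960 × 5/4 ≈ 4950.00 px wide.
Black = 7040 − 4950.00 = 2090.00 px.

2090 px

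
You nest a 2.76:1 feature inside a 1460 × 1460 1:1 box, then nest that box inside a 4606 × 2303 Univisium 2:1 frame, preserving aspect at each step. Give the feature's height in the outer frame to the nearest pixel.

2.76:1 in 1460×1460: fills the width, so the feature is 1460.00 × 528.99.
Second fit — the 1:1 canvas into 4606×2303 spans the height: 2303.00 × 2303.00 (×1.5774 from 1460×1460).
So the feature's height is 528.99 × 1.5774 ≈ 834.42.

834 px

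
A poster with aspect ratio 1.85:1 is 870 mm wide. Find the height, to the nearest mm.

At 1.85:1, 870 / 1.850 ≈ 470.27.

470 mm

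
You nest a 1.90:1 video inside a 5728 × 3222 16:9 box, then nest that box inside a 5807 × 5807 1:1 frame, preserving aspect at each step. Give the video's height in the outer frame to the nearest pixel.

3056 px

1.90:1 in 5728×3222: fills the width, so the video is 5728.00 × 3014.74.
16:9 in 5807×5807: fills the width, so the intermediate becomes 5807.00 × 3266.44 — a scale of ×1.0138.
Applying the same ×1.0138: 3014.74 → 3056.32.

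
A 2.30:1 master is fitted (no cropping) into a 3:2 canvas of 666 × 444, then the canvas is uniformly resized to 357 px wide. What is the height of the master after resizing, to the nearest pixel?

155 px

In the 666×444 frame the master fills the width: height = 666 / 2.300 ≈ 289.57 px.
The frame scales by 357/666 = 0.5360; 289.57 × 0.5360 ≈ 155.22 px.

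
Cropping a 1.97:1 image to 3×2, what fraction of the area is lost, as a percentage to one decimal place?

23.9%

Going from 1.97:1 to 3×2 means cutting width while keeping height.
Area ratio = (1.500)/(1.970) = 76.14%; the remaining 23.86% is cropped out.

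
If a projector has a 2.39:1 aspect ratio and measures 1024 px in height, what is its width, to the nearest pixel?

Width = 1024 × 2.390 = 2447.36.

2447 px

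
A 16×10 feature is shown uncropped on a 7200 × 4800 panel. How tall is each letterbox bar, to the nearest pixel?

16×10 (1.600) > 3×2 (1.500), so the feature fills the width.
That makes the image 4500.00 px tall (7200 × 10/16).
Black = 4800 − 4500.00 = 300.00 px, or 150.00 per bar.

150 px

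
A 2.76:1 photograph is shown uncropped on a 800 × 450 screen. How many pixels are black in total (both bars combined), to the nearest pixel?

2.76:1 (2.760) > 16:9 (1.778), so the photograph fills the width.
Content height = 800 / 2.760 ≈ 289.8551 px.
450 − 289.8551 = 160.1449 px of bars.
Across the 800-px span: 160.1449 × 800 ≈ 128116 px.

128116 pixels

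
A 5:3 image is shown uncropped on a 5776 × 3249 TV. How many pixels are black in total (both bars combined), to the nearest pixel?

1172889 pixels

Since 1.667 < 1.778, the image is height-limited.
The image is 3249 × 5/3 ≈ 5415.0000 px wide.
5776 − 5415.0000 = 361.0000 px of bars.
Bar area = 361.0000 × 3249 ≈ 1172889 px.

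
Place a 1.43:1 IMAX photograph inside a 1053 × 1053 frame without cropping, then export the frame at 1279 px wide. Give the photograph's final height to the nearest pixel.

Fitted into 1053×1053, the photograph spans the width; its height is 1053 / 1.430 ≈ 736.36 px.
The frame scales by 1279/1053 = 1.2146; 736.36 × 1.2146 ≈ 894.41 px.

894 px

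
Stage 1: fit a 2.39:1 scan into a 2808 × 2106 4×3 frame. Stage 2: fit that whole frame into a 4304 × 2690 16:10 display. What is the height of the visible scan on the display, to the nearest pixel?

1501 px

2.39:1 in 2808×2106: fills the width, so the scan is 2808.00 × 1174.90.
The 4×3 canvas is height-limited in 4304×2690, giving 3586.67 × 2690.00; scale factor 1.2773.
The scan scales with it: height 1174.90 × 1.2773 ≈ 1500.70.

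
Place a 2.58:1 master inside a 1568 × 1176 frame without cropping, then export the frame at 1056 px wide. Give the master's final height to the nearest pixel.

Fitted into 1568×1176, the master spans the width; its height is 1568 / 2.580 ≈ 607.75 px.
Scaling 1568 → 1056 is ×0.6735, so the height becomes 607.75 × 0.6735 ≈ 409.30 px.

409 px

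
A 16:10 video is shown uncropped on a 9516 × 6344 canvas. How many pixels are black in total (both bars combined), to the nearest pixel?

16:10 is wider than 3×2, so it spans the full width.
Content height = 9516 × 10/16 ≈ 5947.5000 px.
Black = 6344 − 5947.5000 = 396.5000 px.
Across the 9516-px span: 396.5000 × 9516 ≈ 3773094 px.

3773094 pixels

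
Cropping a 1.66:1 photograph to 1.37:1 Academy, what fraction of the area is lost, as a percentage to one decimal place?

17.5%

The height stays; only width is cut (since 1.37:1 Academy is narrower than 1.66:1).
Area ratio = (1.370)/(1.660) = 82.53%; the remaining 17.47% is cropped out.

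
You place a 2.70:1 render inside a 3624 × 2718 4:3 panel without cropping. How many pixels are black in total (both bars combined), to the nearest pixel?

4985819 pixels

2.70:1 is wider than 4:3, so it spans the full width.
Content height = 3624 / 2.700 ≈ 1342.2222 px.
2718 − 1342.2222 = 1375.7778 px of bars.
Bar area = 1375.7778 × 3624 ≈ 4985819 px.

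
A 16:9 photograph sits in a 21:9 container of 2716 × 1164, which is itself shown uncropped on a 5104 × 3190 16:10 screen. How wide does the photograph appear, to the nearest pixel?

3889 px

First fit — 16:9 into 2716×1164 spans the height: 2069.33 × 1164.00.
21:9 in 5104×3190: fills the width, so the intermediate becomes 5104.00 × 2187.43 — a scale of ×1.8792.
The photograph scales with it: width 2069.33 × 1.8792 ≈ 3888.76.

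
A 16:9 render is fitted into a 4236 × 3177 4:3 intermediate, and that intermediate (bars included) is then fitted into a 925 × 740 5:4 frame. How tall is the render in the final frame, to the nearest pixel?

520 px

First fit — 16:9 into 4236×3177 spans the width: 4236.00 × 2382.75.
Second fit — the 4:3 canvas into 925×740 spans the width: 925.00 × 693.75 (×0.2184 from 4236×3177).
The render scales with it: height 2382.75 × 0.2184 ≈ 520.31.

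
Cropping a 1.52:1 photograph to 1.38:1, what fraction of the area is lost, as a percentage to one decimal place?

9.2%

Going from 1.52:1 to 1.38:1 means cutting width while keeping height.
(1.380)/(1.520) ≈ 0.908 of the area survives, leaving 9.21% discarded.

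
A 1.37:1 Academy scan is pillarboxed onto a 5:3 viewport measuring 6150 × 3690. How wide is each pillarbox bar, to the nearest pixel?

Since 1.370 < 1.667, the scan is height-limited.
Content width = 3690 × 1.370 ≈ 5055.30 px.
Black = 6150 − 5055.30 = 1094.70 px, or 547.35 per bar.

547 px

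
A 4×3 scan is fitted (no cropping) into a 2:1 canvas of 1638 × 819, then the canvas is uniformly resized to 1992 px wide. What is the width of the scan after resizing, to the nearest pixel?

1328 px

At 1638×819 the scan is height-limited, so width = 819 × 4/3 ≈ 1092.00 px.
Resizing to 1992 px wide multiplies everything by 1.2161: 1092.00 → 1328.00 px.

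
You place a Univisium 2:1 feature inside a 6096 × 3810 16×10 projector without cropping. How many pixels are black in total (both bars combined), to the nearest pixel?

Univisium 2:1 is wider than 16×10, so it spans the full width.
The feature is 6096 × 1/2 ≈ 3048.0000 px tall.
Leftover height: 3810 − 3048.0000 = 762.0000 px.
Bar area = 762.0000 × 6096 ≈ 4645152 px.

4645152 pixels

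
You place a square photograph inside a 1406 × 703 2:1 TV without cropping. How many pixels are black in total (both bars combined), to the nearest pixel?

square is narrower than 2:1, so it spans the full height.
That makes the image 703.0000 px wide (703 × 1/1).
Leftover width: 1406 − 703.0000 = 703.0000 px.
Bar area = 703.0000 × 703 ≈ 494209 px.

494209 pixels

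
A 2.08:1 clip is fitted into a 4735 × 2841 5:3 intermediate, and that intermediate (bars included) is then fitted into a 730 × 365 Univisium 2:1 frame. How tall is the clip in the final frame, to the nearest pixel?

2.08:1 in 4735×2841: fills the width, so the clip is 4735.00 × 2276.44.
5:3 in 730×365: fills the height, so the intermediate becomes 608.33 × 365.00 — a scale of ×0.1285.
The clip scales with it: height 2276.44 × 0.1285 ≈ 292.47.

292 px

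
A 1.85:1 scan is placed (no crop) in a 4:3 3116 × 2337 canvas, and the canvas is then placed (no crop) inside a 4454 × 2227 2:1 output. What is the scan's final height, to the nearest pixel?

1605 px

1.85:1 in 3116×2337: fills the width, so the scan is 3116.00 × 1684.32.
4:3 in 4454×2227: fills the height, so the intermediate becomes 2969.33 × 2227.00 — a scale of ×0.9529.
The scan scales with it: height 1684.32 × 0.9529 ≈ 1605.05.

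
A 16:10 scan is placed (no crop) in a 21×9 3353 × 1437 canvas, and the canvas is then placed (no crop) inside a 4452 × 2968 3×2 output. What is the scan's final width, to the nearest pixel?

3053 px

16:10 in 3353×1437: fills the height, so the scan is 2299.20 × 1437.00.
Second fit — the 21×9 canvas into 4452×2968 spans the width: 4452.00 × 1908.00 (×1.3278 from 3353×1437).
Applying the same ×1.3278: 2299.20 → 3052.80.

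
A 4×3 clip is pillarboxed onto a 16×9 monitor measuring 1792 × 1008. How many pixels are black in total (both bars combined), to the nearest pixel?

451584 pixels

Since 1.333 < 1.778, the clip is height-limited.
That makes the image 1344.0000 px wide (1008 × 4/3).
Leftover width: 1792 − 1344.0000 = 448.0000 px.
Across the 1008-px span: 448.0000 × 1008 ≈ 451584 px.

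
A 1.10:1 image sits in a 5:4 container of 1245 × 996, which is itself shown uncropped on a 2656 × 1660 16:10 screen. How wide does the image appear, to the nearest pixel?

1826 px

First fit — 1.10:1 into 1245×996 spans the height: 1095.60 × 996.00.
The 5:4 canvas is height-limited in 2656×1660, giving 2075.00 × 1660.00; scale factor 1.6667.
So the image's width is 1095.60 × 1.6667 ≈ 1826.00.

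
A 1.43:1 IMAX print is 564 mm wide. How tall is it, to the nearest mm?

394 mm

564 / 1.430 = 394.41.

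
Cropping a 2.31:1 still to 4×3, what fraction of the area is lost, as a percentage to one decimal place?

Going from 2.31:1 to 4×3 means cutting width while keeping height.
Fraction kept = (1.333)/(2.310) ≈ 57.72%, so 42.28% is lost.

42.3%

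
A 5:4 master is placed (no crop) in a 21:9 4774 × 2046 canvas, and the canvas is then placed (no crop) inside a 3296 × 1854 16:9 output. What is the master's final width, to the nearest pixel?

First fit — 5:4 into 4774×2046 spans the height: 2557.50 × 2046.00.
21:9 in 3296×1854: fills the width, so the intermediate becomes 3296.00 × 1412.57 — a scale of ×0.6904.
The master scales with it: width 2557.50 × 0.6904 ≈ 1765.71.

1766 px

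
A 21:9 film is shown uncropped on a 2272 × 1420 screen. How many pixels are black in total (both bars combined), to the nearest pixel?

Since 2.333 > 1.600, the film is width-limited.
That makes the image 973.7143 px tall (2272 × 9/21).
1420 − 973.7143 = 446.2857 px of bars.
Across the 2272-px span: 446.2857 × 2272 ≈ 1013961 px.

1013961 pixels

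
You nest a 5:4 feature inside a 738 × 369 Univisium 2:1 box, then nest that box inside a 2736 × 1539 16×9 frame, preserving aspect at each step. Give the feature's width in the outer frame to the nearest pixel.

1710 px

Inside the 738×369 canvas the feature is height-limited at 461.25 × 369.00.
Univisium 2:1 in 2736×1539: fills the width, so the intermediate becomes 2736.00 × 1368.00 — a scale of ×3.7073.
Applying the same ×3.7073: 461.25 → 1710.00.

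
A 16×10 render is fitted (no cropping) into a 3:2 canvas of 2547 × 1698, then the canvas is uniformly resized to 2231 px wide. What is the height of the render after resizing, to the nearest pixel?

In the 2547×1698 frame the render fills the width: height = 2547 × 10/16 ≈ 1591.88 px.
Resizing to 2231 px wide multiplies everything by 0.8759: 1591.88 → 1394.38 px.

1394 px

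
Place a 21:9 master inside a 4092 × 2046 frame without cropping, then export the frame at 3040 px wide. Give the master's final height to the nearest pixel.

At 4092×2046 the master is width-limited, so height = 4092 × 9/21 ≈ 1753.71 px.
The frame scales by 3040/4092 = 0.7429; 1753.71 × 0.7429 ≈ 1302.86 px.

1303 px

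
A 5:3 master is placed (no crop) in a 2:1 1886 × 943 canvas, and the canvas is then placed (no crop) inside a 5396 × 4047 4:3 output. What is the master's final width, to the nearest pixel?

5:3 in 1886×943: fills the height, so the master is 1571.67 × 943.00.
2:1 in 5396×4047: fills the width, so the intermediate becomes 5396.00 × 2698.00 — a scale of ×2.8611.
So the master's width is 1571.67 × 2.8611 ≈ 4496.67.

4497 px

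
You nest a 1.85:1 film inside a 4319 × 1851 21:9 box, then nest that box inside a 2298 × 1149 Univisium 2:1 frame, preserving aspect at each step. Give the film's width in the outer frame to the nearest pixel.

Inside the 4319×1851 canvas the film is height-limited at 3424.35 × 1851.00.
The 21:9 canvas is width-limited in 2298×1149, giving 2298.00 × 984.86; scale factor 0.5321.
Applying the same ×0.5321: 3424.35 → 1821.99.

1822 px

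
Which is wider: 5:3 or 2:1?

5:3 = 1.667 and 2; 2 > 1.667.

2:1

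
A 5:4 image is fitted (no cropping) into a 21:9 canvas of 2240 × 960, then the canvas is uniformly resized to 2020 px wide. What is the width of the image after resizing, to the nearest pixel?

1082 px

Fitted into 2240×960, the image spans the height; its width is 960 × 5/4 ≈ 1200.00 px.
Scaling 2240 → 2020 is ×0.9018, so the width becomes 1200.00 × 0.9018 ≈ 1082.14 px.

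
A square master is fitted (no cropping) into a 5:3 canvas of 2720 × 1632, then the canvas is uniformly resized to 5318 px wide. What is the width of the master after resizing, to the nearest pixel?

3191 px

In the 2720×1632 frame the master fills the height: width = 1632 × 1/1 ≈ 1632.00 px.
Resizing to 5318 px wide multiplies everything by 1.9551: 1632.00 → 3190.80 px.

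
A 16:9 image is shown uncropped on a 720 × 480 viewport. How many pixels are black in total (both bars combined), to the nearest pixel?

16:9 (1.778) > 3×2 (1.500), so the image fills the width.
Content height = 720 × 9/16 ≈ 405.0000 px.
480 − 405.0000 = 75.0000 px of bars.
That's 75.0000 × 720 ≈ 54000 black pixels.

54000 pixels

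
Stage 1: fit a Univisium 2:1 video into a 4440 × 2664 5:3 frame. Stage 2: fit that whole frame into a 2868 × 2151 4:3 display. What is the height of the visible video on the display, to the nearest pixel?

1434 px

First fit — Univisium 2:1 into 4440×2664 spans the width: 4440.00 × 2220.00.
5:3 in 2868×2151: fills the width, so the intermediate becomes 2868.00 × 1720.80 — a scale of ×0.6459.
So the video's height is 2220.00 × 0.6459 ≈ 1434.00.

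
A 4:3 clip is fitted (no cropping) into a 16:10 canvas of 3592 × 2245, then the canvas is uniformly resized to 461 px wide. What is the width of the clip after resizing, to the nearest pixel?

At 3592×2245 the clip is height-limited, so width = 2245 × 4/3 ≈ 2993.33 px.
The frame scales by 461/3592 = 0.1283; 2993.33 × 0.1283 ≈ 384.17 px.

384 px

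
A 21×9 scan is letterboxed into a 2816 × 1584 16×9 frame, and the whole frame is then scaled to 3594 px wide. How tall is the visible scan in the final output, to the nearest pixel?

1540 px

Fitted into 2816×1584, the scan spans the width; its height is 2816 × 9/21 ≈ 1206.86 px.
Resizing to 3594 px wide multiplies everything by 1.2763: 1206.86 → 1540.29 px.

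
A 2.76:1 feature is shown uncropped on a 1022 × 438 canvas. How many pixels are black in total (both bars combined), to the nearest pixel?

2.76:1 (2.760) > 21:9 (2.333), so the feature fills the width.
The feature is 1022 / 2.760 ≈ 370.2899 px tall.
Leftover height: 438 − 370.2899 = 67.7101 px.
Across the 1022-px span: 67.7101 × 1022 ≈ 69200 px.

69200 pixels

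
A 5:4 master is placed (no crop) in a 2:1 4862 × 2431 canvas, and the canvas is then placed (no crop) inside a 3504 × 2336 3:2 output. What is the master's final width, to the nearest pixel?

Inside the 4862×2431 canvas the master is height-limited at 3038.75 × 2431.00.
2:1 in 3504×2336: fills the width, so the intermediate becomes 3504.00 × 1752.00 — a scale of ×0.7207.
So the master's width is 3038.75 × 0.7207 ≈ 2190.00.

2190 px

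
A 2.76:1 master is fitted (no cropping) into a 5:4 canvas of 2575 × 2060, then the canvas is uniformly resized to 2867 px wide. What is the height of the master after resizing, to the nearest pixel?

1039 px

In the 2575×2060 frame the master fills the width: height = 2575 / 2.760 ≈ 932.97 px.
Scaling 2575 → 2867 is ×1.1134, so the height becomes 932.97 × 1.1134 ≈ 1038.77 px.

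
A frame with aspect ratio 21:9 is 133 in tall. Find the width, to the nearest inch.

310 in

At 21:9, 133 × 21/9 ≈ 310.33.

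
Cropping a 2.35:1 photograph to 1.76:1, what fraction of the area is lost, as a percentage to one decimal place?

Going from 2.35:1 to 1.76:1 means cutting width while keeping height.
Fraction kept = (1.760)/(2.350) ≈ 74.89%, so 25.11% is lost.

25.1%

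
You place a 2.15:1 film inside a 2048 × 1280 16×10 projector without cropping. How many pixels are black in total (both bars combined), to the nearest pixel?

Since 2.150 > 1.600, the film is width-limited.
Content height = 2048 / 2.150 ≈ 952.5581 px.
1280 − 952.5581 = 327.4419 px of bars.
Across the 2048-px span: 327.4419 × 2048 ≈ 670601 px.

670601 pixels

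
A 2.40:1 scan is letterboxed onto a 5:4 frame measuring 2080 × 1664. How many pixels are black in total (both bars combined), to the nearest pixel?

2.40:1 is wider than 5:4, so it spans the full width.
The scan is 2080 / 2.400 ≈ 866.6667 px tall.
1664 − 866.6667 = 797.3333 px of bars.
Bar area = 797.3333 × 2080 ≈ 1658453 px.

1658453 pixels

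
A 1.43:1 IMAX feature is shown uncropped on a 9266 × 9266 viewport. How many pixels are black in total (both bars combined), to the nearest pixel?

1.43:1 IMAX is wider than 1:1, so it spans the full width.
The feature is 9266 / 1.430 ≈ 6479.7203 px tall.
9266 − 6479.7203 = 2786.2797 px of bars.
Bar area = 2786.2797 × 9266 ≈ 25817668 px.

25817668 pixels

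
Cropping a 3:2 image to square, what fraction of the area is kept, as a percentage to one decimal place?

Going from 3:2 to square means cutting width while keeping height.
Area ratio = (1.000)/(1.500) = 66.67% retained.

66.7%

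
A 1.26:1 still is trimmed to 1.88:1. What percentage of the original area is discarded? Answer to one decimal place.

1.88:1 is wider than 1.26:1, so the crop keeps the full width and trims the height.
(1.260)/(1.880) ≈ 0.670 of the area survives, leaving 32.98% discarded.

33.0%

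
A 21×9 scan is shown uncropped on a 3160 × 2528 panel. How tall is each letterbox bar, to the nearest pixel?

Since 2.333 > 1.250, the scan is width-limited.
The scan is 3160 × 9/21 ≈ 1354.29 px tall.
2528 − 1354.29 = 1173.71 px of bars (586.86 each).

587 px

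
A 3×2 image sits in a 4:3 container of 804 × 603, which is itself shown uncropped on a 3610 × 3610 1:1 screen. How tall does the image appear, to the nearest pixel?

3×2 in 804×603: fills the width, so the image is 804.00 × 536.00.
4:3 in 3610×3610: fills the width, so the intermediate becomes 3610.00 × 2707.50 — a scale of ×4.4900.
So the image's height is 536.00 × 4.4900 ≈ 2406.67.

2407 px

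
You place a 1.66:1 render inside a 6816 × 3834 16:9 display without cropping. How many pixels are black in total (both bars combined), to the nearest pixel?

1731281 pixels

1.66:1 (1.660) < 16:9 (1.778), so the render fills the height.
Content width = 3834 × 1.660 ≈ 6364.4400 px.
6816 − 6364.4400 = 451.5600 px of bars.
That's 451.5600 × 3834 ≈ 1731281 black pixels.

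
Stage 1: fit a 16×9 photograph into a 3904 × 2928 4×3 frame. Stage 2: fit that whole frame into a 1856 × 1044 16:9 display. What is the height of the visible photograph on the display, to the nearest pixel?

First fit — 16×9 into 3904×2928 spans the width: 3904.00 × 2196.00.
The 4×3 canvas is height-limited in 1856×1044, giving 1392.00 × 1044.00; scale factor 0.3566.
So the photograph's height is 2196.00 × 0.3566 ≈ 783.00.

783 px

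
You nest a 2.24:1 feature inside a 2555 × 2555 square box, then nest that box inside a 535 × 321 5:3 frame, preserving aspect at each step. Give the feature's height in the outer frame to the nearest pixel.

Inside the 2555×2555 canvas the feature is width-limited at 2555.00 × 1140.62.
Second fit — the square canvas into 535×321 spans the height: 321.00 × 321.00 (×0.1256 from 2555×2555).
Applying the same ×0.1256: 1140.62 → 143.30.

143 px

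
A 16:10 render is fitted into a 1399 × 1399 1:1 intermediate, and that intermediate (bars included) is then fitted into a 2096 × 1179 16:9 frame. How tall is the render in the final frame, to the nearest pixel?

737 px

Inside the 1399×1399 canvas the render is width-limited at 1399.00 × 874.38.
1:1 in 2096×1179: fills the height, so the intermediate becomes 1179.00 × 1179.00 — a scale of ×0.8427.
The render scales with it: height 874.38 × 0.8427 ≈ 736.88.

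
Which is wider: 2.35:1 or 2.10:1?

2.35 and 2.1; 2.35 > 2.1.

2.35:1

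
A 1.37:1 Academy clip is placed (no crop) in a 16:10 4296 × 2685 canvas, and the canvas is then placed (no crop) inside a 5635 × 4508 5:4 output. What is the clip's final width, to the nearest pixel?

First fit — 1.37:1 Academy into 4296×2685 spans the height: 3678.45 × 2685.00.
Second fit — the 16:10 canvas into 5635×4508 spans the width: 5635.00 × 3521.88 (×1.3117 from 4296×2685).
The clip scales with it: width 3678.45 × 1.3117 ≈ 4824.97.

4825 px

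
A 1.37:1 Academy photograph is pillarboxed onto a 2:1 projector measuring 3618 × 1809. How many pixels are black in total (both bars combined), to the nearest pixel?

2061663 pixels

Since 1.370 < 2.000, the photograph is height-limited.
Content width = 1809 × 1.370 ≈ 2478.3300 px.
3618 − 2478.3300 = 1139.6700 px of bars.
Bar area = 1139.6700 × 1809 ≈ 2061663 px.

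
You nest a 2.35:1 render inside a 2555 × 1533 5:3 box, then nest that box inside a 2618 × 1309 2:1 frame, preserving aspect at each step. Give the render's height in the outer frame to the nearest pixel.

First fit — 2.35:1 into 2555×1533 spans the width: 2555.00 × 1087.23.
Second fit — the 5:3 canvas into 2618×1309 spans the height: 2181.67 × 1309.00 (×0.8539 from 2555×1533).
Applying the same ×0.8539: 1087.23 → 928.37.

928 px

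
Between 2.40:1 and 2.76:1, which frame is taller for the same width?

2.4 and 2.76; 2.76 > 2.4. The smaller width-to-height ratio is the taller frame.

2.40:1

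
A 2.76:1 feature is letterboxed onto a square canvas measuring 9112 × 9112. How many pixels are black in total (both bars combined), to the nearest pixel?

2.76:1 is wider than square, so it spans the full width.
The feature is 9112 / 2.760 ≈ 3301.4493 px tall.
9112 − 3301.4493 = 5810.5507 px of bars.
That's 5810.5507 × 9112 ≈ 52945738 black pixels.

52945738 pixels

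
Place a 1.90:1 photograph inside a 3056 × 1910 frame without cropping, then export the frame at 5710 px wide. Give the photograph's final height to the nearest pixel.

3005 px

At 3056×1910 the photograph is width-limited, so height = 3056 / 1.900 ≈ 1608.42 px.
Scaling 3056 → 5710 is ×1.8685, so the height becomes 1608.42 × 1.8685 ≈ 3005.26 px.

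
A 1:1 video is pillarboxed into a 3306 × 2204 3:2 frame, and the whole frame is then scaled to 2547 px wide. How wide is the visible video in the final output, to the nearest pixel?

In the 3306×2204 frame the video fills the height: width = 2204 × 1/1 ≈ 2204.00 px.
Scaling 3306 → 2547 is ×0.7704, so the width becomes 2204.00 × 0.7704 ≈ 1698.00 px.

1698 px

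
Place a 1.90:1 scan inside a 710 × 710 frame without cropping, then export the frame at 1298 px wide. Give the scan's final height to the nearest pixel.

At 710×710 the scan is width-limited, so height = 710 / 1.900 ≈ 373.68 px.
Resizing to 1298 px wide multiplies everything by 1.8282: 373.68 → 683.16 px.

683 px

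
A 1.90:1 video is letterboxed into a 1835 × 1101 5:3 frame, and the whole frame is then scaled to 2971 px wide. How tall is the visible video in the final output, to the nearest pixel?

At 1835×1101 the video is width-limited, so height = 1835 / 1.900 ≈ 965.79 px.
The frame scales by 2971/1835 = 1.6191; 965.79 × 1.6191 ≈ 1563.68 px.

1564 px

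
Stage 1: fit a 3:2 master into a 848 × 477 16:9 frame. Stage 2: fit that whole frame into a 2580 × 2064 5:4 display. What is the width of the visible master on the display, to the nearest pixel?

Inside the 848×477 canvas the master is height-limited at 715.50 × 477.00.
16:9 in 2580×2064: fills the width, so the intermediate becomes 2580.00 × 1451.25 — a scale of ×3.0425.
Applying the same ×3.0425: 715.50 → 2176.88.

2177 px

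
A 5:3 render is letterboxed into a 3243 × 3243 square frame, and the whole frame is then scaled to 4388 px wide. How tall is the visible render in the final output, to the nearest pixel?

At 3243×3243 the render is width-limited, so height = 3243 × 3/5 ≈ 1945.80 px.
The frame scales by 4388/3243 = 1.3531; 1945.80 × 1.3531 ≈ 2632.80 px.

2633 px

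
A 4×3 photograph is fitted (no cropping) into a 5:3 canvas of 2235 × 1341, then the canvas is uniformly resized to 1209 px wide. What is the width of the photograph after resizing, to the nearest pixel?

967 px

Fitted into 2235×1341, the photograph spans the height; its width is 1341 × 4/3 ≈ 1788.00 px.
The frame scales by 1209/2235 = 0.5409; 1788.00 × 0.5409 ≈ 967.20 px.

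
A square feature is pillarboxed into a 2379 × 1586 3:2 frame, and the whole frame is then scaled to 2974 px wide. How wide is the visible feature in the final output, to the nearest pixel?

1983 px

At 2379×1586 the feature is height-limited, so width = 1586 × 1/1 ≈ 1586.00 px.
The frame scales by 2974/2379 = 1.2501; 1586.00 × 1.2501 ≈ 1982.67 px.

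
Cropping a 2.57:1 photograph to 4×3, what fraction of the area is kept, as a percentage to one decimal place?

The height stays; only width is cut (since 4×3 is narrower than 2.57:1).
(1.333)/(2.570) ≈ 0.519 of the area survives.

51.9%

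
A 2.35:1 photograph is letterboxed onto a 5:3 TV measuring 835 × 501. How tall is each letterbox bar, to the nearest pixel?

73 px

2.35:1 (2.350) > 5:3 (1.667), so the photograph fills the width.
The photograph is 835 / 2.350 ≈ 355.32 px tall.
Black = 501 − 355.32 = 145.68 px, or 72.84 per bar.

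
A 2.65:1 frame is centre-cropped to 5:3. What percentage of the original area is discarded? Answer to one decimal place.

37.1%

The height stays; only width is cut (since 5:3 is narrower than 2.65:1).
Area ratio = (1.667)/(2.650) = 62.89%; the remaining 37.11% is cropped out.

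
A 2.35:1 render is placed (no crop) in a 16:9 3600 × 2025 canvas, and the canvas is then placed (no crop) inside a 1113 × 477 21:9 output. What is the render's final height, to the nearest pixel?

361 px

2.35:1 in 3600×2025: fills the width, so the render is 3600.00 × 1531.91.
Second fit — the 16:9 canvas into 1113×477 spans the height: 848.00 × 477.00 (×0.2356 from 3600×2025).
So the render's height is 1531.91 × 0.2356 ≈ 360.85.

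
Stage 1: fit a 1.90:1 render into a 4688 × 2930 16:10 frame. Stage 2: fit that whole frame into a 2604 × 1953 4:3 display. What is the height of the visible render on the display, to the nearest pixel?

Inside the 4688×2930 canvas the render is width-limited at 4688.00 × 2467.37.
The 16:10 canvas is width-limited in 2604×1953, giving 2604.00 × 1627.50; scale factor 0.5555.
The render scales with it: height 2467.37 × 0.5555 ≈ 1370.53.

1371 px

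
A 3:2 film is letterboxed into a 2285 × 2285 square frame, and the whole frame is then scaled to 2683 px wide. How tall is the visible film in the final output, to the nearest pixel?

Fitted into 2285×2285, the film spans the width; its height is 2285 × 2/3 ≈ 1523.33 px.
Resizing to 2683 px wide multiplies everything by 1.1742: 1523.33 → 1788.67 px.

1789 px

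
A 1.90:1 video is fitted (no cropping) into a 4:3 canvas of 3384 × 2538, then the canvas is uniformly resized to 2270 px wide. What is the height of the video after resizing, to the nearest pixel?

Fitted into 3384×2538, the video spans the width; its height is 3384 / 1.900 ≈ 1781.05 px.
Scaling 3384 → 2270 is ×0.6708, so the height becomes 1781.05 × 0.6708 ≈ 1194.74 px.

1195 px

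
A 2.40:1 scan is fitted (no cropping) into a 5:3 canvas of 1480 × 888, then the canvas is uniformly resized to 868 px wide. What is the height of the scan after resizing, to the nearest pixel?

Fitted into 1480×888, the scan spans the width; its height is 1480 / 2.400 ≈ 616.67 px.
The frame scales by 868/1480 = 0.5865; 616.67 × 0.5865 ≈ 361.67 px.

362 px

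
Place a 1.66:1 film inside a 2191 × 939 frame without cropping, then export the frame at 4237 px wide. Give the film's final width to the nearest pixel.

3014 px

At 2191×939 the film is height-limited, so width = 939 × 1.660 ≈ 1558.74 px.
Resizing to 4237 px wide multiplies everything by 1.9338: 1558.74 → 3014.32 px.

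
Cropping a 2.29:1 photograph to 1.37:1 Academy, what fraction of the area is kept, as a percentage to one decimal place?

The height stays; only width is cut (since 1.37:1 Academy is narrower than 2.29:1).
(1.370)/(2.290) ≈ 0.598 of the area survives.

59.8%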